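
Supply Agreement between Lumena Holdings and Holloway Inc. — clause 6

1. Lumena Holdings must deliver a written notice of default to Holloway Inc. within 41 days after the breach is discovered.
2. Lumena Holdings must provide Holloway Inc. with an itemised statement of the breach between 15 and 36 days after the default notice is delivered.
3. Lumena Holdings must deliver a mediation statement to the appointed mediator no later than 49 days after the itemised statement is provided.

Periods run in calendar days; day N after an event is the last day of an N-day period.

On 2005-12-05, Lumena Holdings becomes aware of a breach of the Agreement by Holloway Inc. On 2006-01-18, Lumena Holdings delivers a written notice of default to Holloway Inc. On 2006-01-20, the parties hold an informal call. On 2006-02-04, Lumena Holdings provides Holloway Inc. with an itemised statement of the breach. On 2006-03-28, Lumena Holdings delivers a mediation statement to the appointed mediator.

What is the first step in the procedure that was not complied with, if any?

Step 1 — counting 41 days from 2005-12-05 (when the breach is discovered) gives a deadline of 2006-01-15; done 2006-01-18 — 3 days late.
That is the first point of non-compliance.

Step 1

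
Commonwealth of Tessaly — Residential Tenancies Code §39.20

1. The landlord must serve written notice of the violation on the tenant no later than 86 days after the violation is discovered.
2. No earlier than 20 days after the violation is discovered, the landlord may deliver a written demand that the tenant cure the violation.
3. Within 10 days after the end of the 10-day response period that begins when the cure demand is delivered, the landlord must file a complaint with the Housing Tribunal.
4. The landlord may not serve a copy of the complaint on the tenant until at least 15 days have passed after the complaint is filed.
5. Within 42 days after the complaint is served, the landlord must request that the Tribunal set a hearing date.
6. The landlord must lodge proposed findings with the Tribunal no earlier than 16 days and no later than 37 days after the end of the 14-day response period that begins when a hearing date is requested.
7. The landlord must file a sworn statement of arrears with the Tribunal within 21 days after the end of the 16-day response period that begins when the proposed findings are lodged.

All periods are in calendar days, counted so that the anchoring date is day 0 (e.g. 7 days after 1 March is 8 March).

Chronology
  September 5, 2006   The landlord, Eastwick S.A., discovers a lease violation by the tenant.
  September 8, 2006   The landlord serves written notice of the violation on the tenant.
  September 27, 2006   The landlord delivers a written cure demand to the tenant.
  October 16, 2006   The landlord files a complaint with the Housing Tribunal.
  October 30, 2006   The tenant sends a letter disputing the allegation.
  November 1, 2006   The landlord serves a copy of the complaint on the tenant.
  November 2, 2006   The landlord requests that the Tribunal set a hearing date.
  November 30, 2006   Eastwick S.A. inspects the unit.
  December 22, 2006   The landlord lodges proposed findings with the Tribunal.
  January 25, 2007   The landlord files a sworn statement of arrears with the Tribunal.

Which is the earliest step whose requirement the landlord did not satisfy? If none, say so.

Step 1 — counting 86 days from September 5, 2006 (when the violation is discovered) gives a deadline of November 30, 2006; completed September 8, 2006, before the deadline.
Step 2 — must wait 20 days from September 5, 2006 (when the violation is discovered), so not before September 25, 2006; done September 27, 2006 — permitted.
Step 3 — counting 10 days from October 7, 2006 (end of the 10-day response period, which began when the cure demand is delivered on September 27, 2006) gives a deadline of October 17, 2006; done October 16, 2006 — timely.
Step 4 — must wait 15 days from October 16, 2006 (when the complaint is filed), so not before October 31, 2006; done November 1, 2006 — permitted.
Step 5 — counting 42 days from November 1, 2006 (when the complaint is served) gives a deadline of December 13, 2006; completed November 2, 2006, before the deadline.
Step 6 — 16 and 37 days from November 16, 2006 (end of the 14-day response period, which began when a hearing date is requested on November 2, 2006) are December 2, 2006 and December 23, 2006 respectively; done December 22, 2006, which is between those dates.
Step 7 — counting 21 days from January 7, 2007 (end of the 16-day response period, which began when the proposed findings are lodged on December 22, 2006) gives a deadline of January 28, 2007; completed January 25, 2007, before the deadline.

None — every step was satisfied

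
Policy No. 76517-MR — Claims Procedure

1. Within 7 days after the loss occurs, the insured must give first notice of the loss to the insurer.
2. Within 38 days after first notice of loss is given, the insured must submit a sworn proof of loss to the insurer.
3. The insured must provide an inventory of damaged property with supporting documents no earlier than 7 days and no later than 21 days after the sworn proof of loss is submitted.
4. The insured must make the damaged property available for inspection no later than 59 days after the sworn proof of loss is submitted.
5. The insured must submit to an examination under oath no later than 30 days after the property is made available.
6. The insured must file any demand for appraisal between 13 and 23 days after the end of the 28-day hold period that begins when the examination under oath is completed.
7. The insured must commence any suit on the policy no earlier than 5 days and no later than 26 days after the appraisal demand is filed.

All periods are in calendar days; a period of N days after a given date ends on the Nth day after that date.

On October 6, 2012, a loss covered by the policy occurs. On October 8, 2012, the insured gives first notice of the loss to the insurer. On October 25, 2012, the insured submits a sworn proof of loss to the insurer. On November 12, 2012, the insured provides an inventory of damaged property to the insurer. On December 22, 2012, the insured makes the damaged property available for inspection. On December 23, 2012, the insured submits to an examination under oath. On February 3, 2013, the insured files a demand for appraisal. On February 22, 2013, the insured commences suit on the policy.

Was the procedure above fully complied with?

Step 1 — counting 7 days from October 6, 2012 (when the loss occurs) gives a deadline of October 13, 2012; done October 8, 2012 — timely.
Step 2 — counting 38 days from October 8, 2012 (when first notice of loss is given) gives a deadline of November 15, 2012; done October 25, 2012 — timely.
Step 3 — 7 and 21 days from October 25, 2012 (when the sworn proof of loss is submitted) are November 1, 2012 and November 15, 2012 respectively; November 12, 2012 falls inside that range.
Step 4 — counting 59 days from October 25, 2012 (when the sworn proof of loss is submitted) gives a deadline of December 23, 2012; done December 22, 2012 — timely.
Step 5 — counting 30 days from December 22, 2012 (when the property is made available) gives a deadline of January 21, 2013; completed December 23, 2012, before the deadline.
Step 6 — 13 and 23 days from January 20, 2013 (end of the 28-day hold period, which began when the examination under oath is completed on December 23, 2012) are February 2, 2013 and February 12, 2013 respectively; February 3, 2013 falls inside that range.
Step 7 — 5 and 26 days from February 3, 2013 (when the appraisal demand is filed) are February 8, 2013 and March 1, 2013 respectively; done February 22, 2013 — within the window.

Yes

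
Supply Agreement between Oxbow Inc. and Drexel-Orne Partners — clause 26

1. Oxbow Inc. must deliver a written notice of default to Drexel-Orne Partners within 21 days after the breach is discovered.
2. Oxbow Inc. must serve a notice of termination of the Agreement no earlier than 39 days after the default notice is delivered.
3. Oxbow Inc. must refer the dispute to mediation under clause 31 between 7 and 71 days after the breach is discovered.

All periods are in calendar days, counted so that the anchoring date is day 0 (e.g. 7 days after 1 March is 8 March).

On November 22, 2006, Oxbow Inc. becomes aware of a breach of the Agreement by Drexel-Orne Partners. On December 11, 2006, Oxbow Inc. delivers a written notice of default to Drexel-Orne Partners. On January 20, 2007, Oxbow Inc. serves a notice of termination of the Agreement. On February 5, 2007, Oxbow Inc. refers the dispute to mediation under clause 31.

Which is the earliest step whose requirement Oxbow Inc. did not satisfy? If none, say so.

Step 1 — counting 21 days from November 22, 2006 (when the breach is discovered) gives a deadline of December 13, 2006; completed December 11, 2006, before the deadline.
Step 2 — must wait 39 days from December 11, 2006 (when the default notice is delivered), so not before January 19, 2007; done January 20, 2007 — permitted.
Step 3 — 7 and 71 days from November 22, 2006 (when the breach is discovered) are November 29, 2006 and February 1, 2007 respectively; February 5, 2007 is 4 days past the end of the window.
That is the first point of non-compliance.

Step 3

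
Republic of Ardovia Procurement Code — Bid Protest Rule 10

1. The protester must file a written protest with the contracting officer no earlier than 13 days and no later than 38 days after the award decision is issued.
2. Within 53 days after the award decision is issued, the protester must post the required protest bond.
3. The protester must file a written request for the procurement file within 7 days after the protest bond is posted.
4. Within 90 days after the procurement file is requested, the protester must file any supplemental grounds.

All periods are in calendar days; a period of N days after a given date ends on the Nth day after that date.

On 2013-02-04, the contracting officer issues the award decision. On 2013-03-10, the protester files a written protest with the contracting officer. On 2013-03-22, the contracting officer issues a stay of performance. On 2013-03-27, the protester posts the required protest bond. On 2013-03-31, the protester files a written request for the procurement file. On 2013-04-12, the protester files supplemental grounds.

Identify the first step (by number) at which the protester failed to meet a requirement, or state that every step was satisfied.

Step 1 — 13 and 38 days from 2013-02-04 (when the award decision is issued) are 2013-02-17 and 2013-03-14 respectively; done 2013-03-10, which is between those dates.
Step 2 — counting 53 days from 2013-02-04 (when the award decision is issued) gives a deadline of 2013-03-29; 2013-03-27 is within that limit.
Step 3 — counting 7 days from 2013-03-27 (when the protest bond is posted) gives a deadline of 2013-04-03; completed 2013-03-31, before the deadline.
Step 4 — counting 90 days from 2013-03-31 (when the procurement file is requested) gives a deadline of 2013-06-29; done 2013-04-12 — timely.

None — every step was satisfied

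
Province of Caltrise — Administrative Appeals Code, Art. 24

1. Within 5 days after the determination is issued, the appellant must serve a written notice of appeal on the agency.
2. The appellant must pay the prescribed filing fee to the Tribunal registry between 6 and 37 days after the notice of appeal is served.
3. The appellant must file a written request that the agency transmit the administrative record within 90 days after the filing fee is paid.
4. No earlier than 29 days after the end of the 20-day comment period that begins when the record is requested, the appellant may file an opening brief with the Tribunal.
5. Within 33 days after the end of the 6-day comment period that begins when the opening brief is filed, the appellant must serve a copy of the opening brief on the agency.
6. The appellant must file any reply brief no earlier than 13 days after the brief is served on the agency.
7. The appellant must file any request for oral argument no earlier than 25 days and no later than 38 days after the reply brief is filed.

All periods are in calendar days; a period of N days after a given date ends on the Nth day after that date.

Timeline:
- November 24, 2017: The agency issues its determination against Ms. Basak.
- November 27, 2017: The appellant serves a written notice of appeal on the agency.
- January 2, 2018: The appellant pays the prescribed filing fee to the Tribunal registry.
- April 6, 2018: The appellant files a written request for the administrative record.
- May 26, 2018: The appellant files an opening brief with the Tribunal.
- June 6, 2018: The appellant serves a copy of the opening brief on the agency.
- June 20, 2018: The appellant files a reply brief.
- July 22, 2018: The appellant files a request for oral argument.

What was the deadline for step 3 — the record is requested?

April 2, 2018

Step 3 runs from January 2, 2018, when the filing fee is paid. 90 days after January 2, 2018 is April 2, 2018.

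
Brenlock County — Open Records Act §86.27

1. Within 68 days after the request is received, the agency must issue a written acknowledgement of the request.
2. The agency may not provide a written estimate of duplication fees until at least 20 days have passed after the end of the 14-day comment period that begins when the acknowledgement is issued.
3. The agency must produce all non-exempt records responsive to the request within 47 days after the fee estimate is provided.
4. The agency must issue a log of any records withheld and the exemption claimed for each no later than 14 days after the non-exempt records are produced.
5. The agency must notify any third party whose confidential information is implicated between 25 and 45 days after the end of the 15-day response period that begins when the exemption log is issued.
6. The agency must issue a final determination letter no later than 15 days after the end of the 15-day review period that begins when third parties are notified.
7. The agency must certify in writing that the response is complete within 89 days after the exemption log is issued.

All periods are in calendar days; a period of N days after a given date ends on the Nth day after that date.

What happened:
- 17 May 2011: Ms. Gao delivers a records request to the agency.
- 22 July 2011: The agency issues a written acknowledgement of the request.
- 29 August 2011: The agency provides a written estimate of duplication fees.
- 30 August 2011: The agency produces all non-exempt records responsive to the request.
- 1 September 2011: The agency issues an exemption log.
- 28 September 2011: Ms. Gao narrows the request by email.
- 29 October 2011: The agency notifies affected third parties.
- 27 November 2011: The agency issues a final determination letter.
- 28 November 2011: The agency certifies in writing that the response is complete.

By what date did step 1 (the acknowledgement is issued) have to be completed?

Step 1 runs from 17 May 2011, when the request is received. 68 days after 17 May 2011 is 24 July 2011.

24 July 2011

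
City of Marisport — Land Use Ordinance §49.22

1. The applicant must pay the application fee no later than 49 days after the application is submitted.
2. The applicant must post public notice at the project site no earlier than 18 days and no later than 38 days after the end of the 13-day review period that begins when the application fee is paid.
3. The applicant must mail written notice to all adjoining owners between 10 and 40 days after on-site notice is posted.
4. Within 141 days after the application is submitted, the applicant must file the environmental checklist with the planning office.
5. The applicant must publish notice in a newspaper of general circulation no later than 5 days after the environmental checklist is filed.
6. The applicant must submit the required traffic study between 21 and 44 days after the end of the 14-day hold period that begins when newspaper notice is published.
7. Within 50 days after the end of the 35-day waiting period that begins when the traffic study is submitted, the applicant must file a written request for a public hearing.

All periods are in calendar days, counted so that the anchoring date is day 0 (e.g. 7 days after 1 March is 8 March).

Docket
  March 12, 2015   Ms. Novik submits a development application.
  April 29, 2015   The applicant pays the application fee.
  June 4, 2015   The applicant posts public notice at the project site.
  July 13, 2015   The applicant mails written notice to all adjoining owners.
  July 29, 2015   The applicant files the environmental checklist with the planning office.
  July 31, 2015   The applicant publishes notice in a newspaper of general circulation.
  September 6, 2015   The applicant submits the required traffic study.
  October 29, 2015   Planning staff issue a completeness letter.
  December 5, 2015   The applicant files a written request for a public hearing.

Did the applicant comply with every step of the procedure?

(1) due by March 12, 2015 + 49 days = April 30, 2015; April 29, 2015 is within that limit.
(2) the permitted window runs from May 12, 2015 + 18 = May 30, 2015 to May 12, 2015 + 38 = June 19, 2015; June 4, 2015 falls inside that range.
(3) the permitted window runs from June 4, 2015 + 10 = June 14, 2015 to June 4, 2015 + 40 = July 14, 2015; done July 13, 2015, which is between those dates.
(4) due by March 12, 2015 + 141 days = July 31, 2015; done July 29, 2015 — timely.
(5) due by July 29, 2015 + 5 days = August 3, 2015; done July 31, 2015 — timely.
(6) the permitted window runs from August 14, 2015 + 21 = September 4, 2015 to August 14, 2015 + 44 = September 27, 2015; done September 6, 2015 — within the window.
(7) due by October 11, 2015 + 50 days = November 30, 2015; not done until December 5, 2015, 5 days after the deadline.
Later steps need not be reached.

No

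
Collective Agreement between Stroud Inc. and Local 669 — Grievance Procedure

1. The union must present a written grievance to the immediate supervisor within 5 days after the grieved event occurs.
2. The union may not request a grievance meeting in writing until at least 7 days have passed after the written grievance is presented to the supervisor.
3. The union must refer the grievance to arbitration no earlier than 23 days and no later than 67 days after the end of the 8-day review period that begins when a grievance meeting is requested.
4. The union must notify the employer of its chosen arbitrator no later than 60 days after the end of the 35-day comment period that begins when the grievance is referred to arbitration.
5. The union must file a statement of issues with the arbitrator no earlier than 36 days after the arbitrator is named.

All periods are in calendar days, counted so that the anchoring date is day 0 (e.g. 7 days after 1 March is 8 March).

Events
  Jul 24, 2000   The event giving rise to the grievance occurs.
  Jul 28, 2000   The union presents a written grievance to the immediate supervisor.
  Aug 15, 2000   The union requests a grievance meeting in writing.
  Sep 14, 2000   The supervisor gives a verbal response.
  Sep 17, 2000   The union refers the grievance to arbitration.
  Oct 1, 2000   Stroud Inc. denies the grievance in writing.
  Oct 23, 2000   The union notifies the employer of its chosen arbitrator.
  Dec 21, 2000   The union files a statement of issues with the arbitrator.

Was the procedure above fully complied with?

Yes

Step 1: 5 days after Jul 24, 2000 (when the grieved event occurs) is Jul 29, 2000; Jul 28, 2000 is within that limit.
Step 2: the earliest permitted date is 7 days after Jul 28, 2000 (when the written grievance is presented to the supervisor), i.e. Aug 4, 2000; done Aug 15, 2000 — permitted.
Step 3: the window is 23–67 days after Aug 23, 2000 (end of the 8-day review period, which began when a grievance meeting is requested on Aug 15, 2000), so Sep 15, 2000 through Oct 29, 2000; done Sep 17, 2000, which is between those dates.
Step 4: 60 days after Oct 22, 2000 (end of the 35-day comment period, which began when the grievance is referred to arbitration on Sep 17, 2000) is Dec 21, 2000; completed Oct 23, 2000, before the deadline.
Step 5: the earliest permitted date is 36 days after Oct 23, 2000 (when the arbitrator is named), i.e. Nov 28, 2000; done Dec 21, 2000 — permitted.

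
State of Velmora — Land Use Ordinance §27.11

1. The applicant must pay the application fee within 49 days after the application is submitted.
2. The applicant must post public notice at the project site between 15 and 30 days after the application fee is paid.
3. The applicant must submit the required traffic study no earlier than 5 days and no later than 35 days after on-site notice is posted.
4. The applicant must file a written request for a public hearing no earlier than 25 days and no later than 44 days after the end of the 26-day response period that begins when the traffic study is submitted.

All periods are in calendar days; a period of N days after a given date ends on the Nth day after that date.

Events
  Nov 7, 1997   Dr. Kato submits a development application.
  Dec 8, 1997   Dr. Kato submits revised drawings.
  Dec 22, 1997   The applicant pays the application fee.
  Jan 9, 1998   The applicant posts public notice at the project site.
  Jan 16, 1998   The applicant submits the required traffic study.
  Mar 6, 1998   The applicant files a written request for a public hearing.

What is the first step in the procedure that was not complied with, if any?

Step 1: 49 days after Nov 7, 1997 (when the application is submitted) is Dec 26, 1997; done Dec 22, 1997 — timely.
Step 2: the window is 15–30 days after Dec 22, 1997 (when the application fee is paid), so Jan 6, 1998 through Jan 21, 1998; done Jan 9, 1998 — within the window.
Step 3: the window is 5–35 days after Jan 9, 1998 (when on-site notice is posted), so Jan 14, 1998 through Feb 13, 1998; done Jan 16, 1998 — within the window.
Step 4: the window is 25–44 days after Feb 11, 1998 (end of the 26-day response period, which began when the traffic study is submitted on Jan 16, 1998), so Mar 8, 1998 through Mar 27, 1998; done Mar 6, 1998 — 2 days before the window opened.
No need to go further; step 4 was not satisfied.

Step 4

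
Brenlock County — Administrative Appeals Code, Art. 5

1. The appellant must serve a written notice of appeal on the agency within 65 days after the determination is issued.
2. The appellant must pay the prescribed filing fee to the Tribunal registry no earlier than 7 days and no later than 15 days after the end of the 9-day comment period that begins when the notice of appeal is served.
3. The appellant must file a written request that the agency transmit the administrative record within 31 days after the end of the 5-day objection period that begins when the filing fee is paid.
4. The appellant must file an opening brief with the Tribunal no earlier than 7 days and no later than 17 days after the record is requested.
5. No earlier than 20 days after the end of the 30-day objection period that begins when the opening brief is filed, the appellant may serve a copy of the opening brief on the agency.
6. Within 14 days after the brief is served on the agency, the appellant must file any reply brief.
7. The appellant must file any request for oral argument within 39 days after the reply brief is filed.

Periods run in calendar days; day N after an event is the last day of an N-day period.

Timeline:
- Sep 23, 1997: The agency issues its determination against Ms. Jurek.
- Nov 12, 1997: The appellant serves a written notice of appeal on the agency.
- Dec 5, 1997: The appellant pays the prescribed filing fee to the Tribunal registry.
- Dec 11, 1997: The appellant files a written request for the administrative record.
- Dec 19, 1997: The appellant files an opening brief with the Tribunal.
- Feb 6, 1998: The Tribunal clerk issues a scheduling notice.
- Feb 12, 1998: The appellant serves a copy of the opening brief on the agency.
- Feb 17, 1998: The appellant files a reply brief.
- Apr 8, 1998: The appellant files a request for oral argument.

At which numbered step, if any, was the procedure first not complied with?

Step 7

Step 1 — counting 65 days from Sep 23, 1997 (when the determination is issued) gives a deadline of Nov 27, 1997; completed Nov 12, 1997, before the deadline.
Step 2 — 7 and 15 days from Nov 21, 1997 (end of the 9-day comment period, which began when the notice of appeal is served on Nov 12, 1997) are Nov 28, 1997 and Dec 6, 1997 respectively; Dec 5, 1997 falls inside that range.
Step 3 — counting 31 days from Dec 10, 1997 (end of the 5-day objection period, which began when the filing fee is paid on Dec 5, 1997) gives a deadline of Jan 10, 1998; Dec 11, 1997 is within that limit.
Step 4 — 7 and 17 days from Dec 11, 1997 (when the record is requested) are Dec 18, 1997 and Dec 28, 1997 respectively; done Dec 19, 1997 — within the window.
Step 5 — must wait 20 days from Jan 18, 1998 (end of the 30-day objection period, which began when the opening brief is filed on Dec 19, 1997), so not before Feb 7, 1998; Feb 12, 1998 is on or after that date.
Step 6 — counting 14 days from Feb 12, 1998 (when the brief is served on the agency) gives a deadline of Feb 26, 1998; Feb 17, 1998 is within that limit.
Step 7 — counting 39 days from Feb 17, 1998 (when the reply brief is filed) gives a deadline of Mar 28, 1998; done Apr 8, 1998 — 11 days late.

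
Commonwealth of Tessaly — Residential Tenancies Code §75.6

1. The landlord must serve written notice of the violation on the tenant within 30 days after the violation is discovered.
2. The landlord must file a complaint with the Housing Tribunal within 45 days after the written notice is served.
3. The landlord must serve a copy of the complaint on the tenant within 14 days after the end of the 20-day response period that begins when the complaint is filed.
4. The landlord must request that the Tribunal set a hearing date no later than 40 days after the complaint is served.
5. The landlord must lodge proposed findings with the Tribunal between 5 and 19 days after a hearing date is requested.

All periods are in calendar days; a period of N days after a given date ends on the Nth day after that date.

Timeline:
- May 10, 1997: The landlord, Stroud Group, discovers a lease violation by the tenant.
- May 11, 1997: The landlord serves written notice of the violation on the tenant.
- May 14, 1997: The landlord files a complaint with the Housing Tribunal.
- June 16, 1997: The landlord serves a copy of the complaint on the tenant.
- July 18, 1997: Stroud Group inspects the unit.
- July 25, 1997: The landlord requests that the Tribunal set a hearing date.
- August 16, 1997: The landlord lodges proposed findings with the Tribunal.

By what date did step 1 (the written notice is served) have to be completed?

June 9, 1997

Step 1 runs from May 10, 1997, when the violation is discovered. 30 days after May 10, 1997 is June 9, 1997.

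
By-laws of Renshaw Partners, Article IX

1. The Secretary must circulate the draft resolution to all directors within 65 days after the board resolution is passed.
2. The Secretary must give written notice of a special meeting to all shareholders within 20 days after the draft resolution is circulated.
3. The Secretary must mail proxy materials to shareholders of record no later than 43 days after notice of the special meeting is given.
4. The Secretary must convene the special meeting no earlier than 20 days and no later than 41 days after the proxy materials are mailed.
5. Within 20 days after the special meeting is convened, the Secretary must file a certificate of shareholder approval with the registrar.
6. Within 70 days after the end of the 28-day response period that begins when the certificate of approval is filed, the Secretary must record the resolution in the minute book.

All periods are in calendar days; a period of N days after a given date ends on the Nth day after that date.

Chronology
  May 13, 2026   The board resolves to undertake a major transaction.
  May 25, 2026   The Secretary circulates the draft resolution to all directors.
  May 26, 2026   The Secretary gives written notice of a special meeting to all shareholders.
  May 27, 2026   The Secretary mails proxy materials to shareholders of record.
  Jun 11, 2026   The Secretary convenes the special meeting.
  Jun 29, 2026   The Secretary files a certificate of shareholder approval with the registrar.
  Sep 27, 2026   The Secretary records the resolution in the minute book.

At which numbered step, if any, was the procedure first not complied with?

Step 4

Step 1: 65 days after May 13, 2026 (when the board resolution is passed) is Jul 17, 2026; May 25, 2026 is within that limit.
Step 2: 20 days after May 25, 2026 (when the draft resolution is circulated) is Jun 14, 2026; done May 26, 2026 — timely.
Step 3: 43 days after May 26, 2026 (when notice of the special meeting is given) is Jul 8, 2026; completed May 27, 2026, before the deadline.
Step 4: the window is 20–41 days after May 27, 2026 (when the proxy materials are mailed), so Jun 16, 2026 through Jul 7, 2026; Jun 11, 2026 is 5 days too early.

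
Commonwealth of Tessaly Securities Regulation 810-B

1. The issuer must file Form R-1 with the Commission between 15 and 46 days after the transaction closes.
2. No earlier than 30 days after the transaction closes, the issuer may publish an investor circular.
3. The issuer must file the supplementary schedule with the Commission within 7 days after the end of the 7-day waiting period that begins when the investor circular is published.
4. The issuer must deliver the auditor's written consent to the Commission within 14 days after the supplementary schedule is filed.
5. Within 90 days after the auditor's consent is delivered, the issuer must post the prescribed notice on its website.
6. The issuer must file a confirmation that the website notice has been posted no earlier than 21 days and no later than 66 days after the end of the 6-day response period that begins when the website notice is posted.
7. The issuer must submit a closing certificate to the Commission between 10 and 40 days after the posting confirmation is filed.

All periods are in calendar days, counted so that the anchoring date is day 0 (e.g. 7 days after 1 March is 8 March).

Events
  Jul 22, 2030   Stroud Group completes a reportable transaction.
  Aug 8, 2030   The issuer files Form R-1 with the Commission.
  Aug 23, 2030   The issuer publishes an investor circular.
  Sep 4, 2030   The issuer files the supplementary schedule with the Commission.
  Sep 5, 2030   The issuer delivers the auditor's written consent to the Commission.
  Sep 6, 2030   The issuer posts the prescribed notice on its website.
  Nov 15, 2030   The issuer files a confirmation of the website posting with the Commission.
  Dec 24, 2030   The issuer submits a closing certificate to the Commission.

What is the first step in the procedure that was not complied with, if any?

None — every step was satisfied

Step 1: the window is 15–46 days after Jul 22, 2030 (when the transaction closes), so Aug 6, 2030 through Sep 6, 2030; done Aug 8, 2030 — within the window.
Step 2: the earliest permitted date is 30 days after Jul 22, 2030 (when the transaction closes), i.e. Aug 21, 2030; Aug 23, 2030 is on or after that date.
Step 3: 7 days after Aug 30, 2030 (end of the 7-day waiting period, which began when the investor circular is published on Aug 23, 2030) is Sep 6, 2030; completed Sep 4, 2030, before the deadline.
Step 4: 14 days after Sep 4, 2030 (when the supplementary schedule is filed) is Sep 18, 2030; completed Sep 5, 2030, before the deadline.
Step 5: 90 days after Sep 5, 2030 (when the auditor's consent is delivered) is Dec 4, 2030; done Sep 6, 2030 — timely.
Step 6: the window is 21–66 days after Sep 12, 2030 (end of the 6-day response period, which began when the website notice is posted on Sep 6, 2030), so Oct 3, 2030 through Nov 17, 2030; done Nov 15, 2030 — within the window.
Step 7: the window is 10–40 days after Nov 15, 2030 (when the posting confirmation is filed), so Nov 25, 2030 through Dec 25, 2030; Dec 24, 2030 falls inside that range.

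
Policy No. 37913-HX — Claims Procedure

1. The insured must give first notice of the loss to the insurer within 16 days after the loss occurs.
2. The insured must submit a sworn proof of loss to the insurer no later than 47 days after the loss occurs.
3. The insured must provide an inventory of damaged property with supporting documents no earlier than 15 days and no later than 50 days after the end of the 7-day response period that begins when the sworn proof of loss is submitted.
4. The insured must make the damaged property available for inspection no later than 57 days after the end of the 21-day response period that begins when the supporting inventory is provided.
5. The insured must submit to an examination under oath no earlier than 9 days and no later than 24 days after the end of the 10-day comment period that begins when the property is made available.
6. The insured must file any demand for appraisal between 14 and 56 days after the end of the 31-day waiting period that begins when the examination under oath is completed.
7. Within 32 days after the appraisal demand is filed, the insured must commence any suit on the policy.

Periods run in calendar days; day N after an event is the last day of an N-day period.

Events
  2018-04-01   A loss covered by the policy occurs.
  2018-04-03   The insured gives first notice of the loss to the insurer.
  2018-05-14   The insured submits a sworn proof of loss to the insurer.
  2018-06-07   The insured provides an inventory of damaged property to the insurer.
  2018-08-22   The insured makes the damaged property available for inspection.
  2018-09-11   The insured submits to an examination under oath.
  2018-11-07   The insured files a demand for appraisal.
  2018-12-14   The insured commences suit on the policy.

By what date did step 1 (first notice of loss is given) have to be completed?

Step 1 runs from 2018-04-01, when the loss occurs. 16 days after 2018-04-01 is 2018-04-17.

2018-04-17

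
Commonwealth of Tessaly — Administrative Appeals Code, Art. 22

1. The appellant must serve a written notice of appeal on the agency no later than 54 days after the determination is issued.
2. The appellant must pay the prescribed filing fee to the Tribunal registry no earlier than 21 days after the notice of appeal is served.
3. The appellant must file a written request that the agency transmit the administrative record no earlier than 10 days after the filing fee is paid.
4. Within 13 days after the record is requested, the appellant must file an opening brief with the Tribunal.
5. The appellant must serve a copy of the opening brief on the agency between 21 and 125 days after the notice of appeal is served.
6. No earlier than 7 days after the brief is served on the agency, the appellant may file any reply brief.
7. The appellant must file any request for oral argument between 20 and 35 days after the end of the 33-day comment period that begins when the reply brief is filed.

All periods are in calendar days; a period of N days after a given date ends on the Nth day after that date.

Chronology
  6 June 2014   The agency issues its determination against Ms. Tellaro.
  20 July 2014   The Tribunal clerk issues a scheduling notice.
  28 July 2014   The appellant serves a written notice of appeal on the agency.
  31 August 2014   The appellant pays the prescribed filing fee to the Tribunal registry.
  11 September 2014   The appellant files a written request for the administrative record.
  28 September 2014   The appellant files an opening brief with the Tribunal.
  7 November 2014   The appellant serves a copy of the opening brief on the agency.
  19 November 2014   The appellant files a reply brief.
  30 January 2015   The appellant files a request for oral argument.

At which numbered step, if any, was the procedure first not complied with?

Step 1: 54 days after 6 June 2014 (when the determination is issued) is 30 July 2014; 28 July 2014 is within that limit.
Step 2: the earliest permitted date is 21 days after 28 July 2014 (when the notice of appeal is served), i.e. 18 August 2014; 31 August 2014 is on or after that date.
Step 3: the earliest permitted date is 10 days after 31 August 2014 (when the filing fee is paid), i.e. 10 September 2014; 11 September 2014 is on or after that date.
Step 4: 13 days after 11 September 2014 (when the record is requested) is 24 September 2014; done 28 September 2014 — 4 days late.
Later steps need not be reached.

Step 4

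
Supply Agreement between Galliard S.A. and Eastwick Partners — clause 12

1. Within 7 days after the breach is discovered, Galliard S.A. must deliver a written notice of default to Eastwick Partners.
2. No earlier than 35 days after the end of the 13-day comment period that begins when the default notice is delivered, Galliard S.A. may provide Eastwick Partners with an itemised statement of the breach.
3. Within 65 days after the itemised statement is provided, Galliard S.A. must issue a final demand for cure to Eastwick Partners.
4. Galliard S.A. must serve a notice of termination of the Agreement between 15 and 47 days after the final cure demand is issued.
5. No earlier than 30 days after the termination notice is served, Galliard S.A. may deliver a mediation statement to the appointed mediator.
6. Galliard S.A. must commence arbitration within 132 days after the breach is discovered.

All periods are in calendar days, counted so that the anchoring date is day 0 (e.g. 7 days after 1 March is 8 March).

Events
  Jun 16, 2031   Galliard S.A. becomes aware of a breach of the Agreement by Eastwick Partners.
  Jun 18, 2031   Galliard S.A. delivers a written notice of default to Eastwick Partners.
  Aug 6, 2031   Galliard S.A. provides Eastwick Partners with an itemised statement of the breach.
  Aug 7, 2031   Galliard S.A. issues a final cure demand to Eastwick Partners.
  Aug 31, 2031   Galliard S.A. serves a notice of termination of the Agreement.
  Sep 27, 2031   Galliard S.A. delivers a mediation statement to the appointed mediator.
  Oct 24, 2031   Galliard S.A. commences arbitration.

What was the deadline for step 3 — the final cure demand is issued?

Oct 10, 2031

Step 3 runs from Aug 6, 2031, when the itemised statement is provided. 65 days after Aug 6, 2031 is Oct 10, 2031.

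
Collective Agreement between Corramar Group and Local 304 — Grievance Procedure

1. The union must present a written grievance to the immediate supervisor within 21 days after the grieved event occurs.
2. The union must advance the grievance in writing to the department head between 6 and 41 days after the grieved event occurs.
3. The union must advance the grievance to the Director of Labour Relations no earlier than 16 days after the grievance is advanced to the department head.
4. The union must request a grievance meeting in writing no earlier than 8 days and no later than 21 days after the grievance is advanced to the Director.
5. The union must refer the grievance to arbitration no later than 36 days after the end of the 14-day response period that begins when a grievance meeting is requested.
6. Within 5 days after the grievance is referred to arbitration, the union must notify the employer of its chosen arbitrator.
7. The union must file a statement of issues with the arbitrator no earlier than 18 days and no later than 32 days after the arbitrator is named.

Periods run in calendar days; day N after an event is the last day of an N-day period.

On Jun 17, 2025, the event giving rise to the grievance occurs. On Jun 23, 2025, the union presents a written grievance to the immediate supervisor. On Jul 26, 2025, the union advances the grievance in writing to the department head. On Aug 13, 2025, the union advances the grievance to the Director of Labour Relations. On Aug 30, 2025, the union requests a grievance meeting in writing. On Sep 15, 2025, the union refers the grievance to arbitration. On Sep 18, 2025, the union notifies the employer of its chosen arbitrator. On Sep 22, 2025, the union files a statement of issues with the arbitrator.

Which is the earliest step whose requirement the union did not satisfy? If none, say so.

(1) due by Jun 17, 2025 + 21 days = Jul 8, 2025; completed Jun 23, 2025, before the deadline.
(2) the permitted window runs from Jun 17, 2025 + 6 = Jun 23, 2025 to Jun 17, 2025 + 41 = Jul 28, 2025; done Jul 26, 2025, which is between those dates.
(3) permitted from Jul 26, 2025 + 16 days = Aug 11, 2025 onward; done Aug 13, 2025, after the minimum wait.
(4) the permitted window runs from Aug 13, 2025 + 8 = Aug 21, 2025 to Aug 13, 2025 + 21 = Sep 3, 2025; done Aug 30, 2025 — within the window.
(5) due by Sep 13, 2025 + 36 days = Oct 19, 2025; done Sep 15, 2025 — timely.
(6) due by Sep 15, 2025 + 5 days = Sep 20, 2025; Sep 18, 2025 is within that limit.
(7) the permitted window runs from Sep 18, 2025 + 18 = Oct 6, 2025 to Sep 18, 2025 + 32 = Oct 20, 2025; Sep 22, 2025 is 14 days too early.
The procedure was therefore not followed at step 7.

Step 7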